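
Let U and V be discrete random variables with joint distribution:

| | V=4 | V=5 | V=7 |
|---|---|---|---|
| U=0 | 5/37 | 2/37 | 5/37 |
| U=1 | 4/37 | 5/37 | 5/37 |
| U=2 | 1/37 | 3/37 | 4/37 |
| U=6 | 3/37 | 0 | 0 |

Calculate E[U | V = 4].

24/13

P(V = 4) = 13/37.
Σ U·P over the event = 0·(5/37) + 1·(4/37) + 2·(1/37) + 6·(3/37) = 24/37.
E[U | V = 4] = (24/37) / (13/37) = 24/13.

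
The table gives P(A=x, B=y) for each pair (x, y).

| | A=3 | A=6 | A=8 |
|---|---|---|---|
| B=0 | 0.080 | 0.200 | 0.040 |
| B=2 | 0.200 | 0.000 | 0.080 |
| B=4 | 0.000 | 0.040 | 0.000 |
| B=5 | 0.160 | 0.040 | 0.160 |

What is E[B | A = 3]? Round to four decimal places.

P(A = 3) = 0.440.
Σ B·P over the event = 0·(0.080) + 2·(0.200) + 5·(0.160) = 1.200.
E[B | A = 3] = (1.200) / (0.440) = 2.7273.

2.7273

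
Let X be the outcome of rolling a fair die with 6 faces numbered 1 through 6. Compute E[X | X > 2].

Given X > 2, X is equally likely to be any of {3, 4, 5, 6}.
E[X | X > 2] = (3 + 4 + 5 + 6) / 4 = 9/2.

9/2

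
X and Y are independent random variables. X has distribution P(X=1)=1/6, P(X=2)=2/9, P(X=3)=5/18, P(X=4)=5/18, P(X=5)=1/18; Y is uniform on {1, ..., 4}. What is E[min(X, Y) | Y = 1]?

1

P(Y = 1) = 1/4.
Summing min(X,Y)·P(x,y) over outcomes with Y = 1 gives 1/4.
E[min(X, Y) | Y = 1] = (1/4) / (1/4) = 1.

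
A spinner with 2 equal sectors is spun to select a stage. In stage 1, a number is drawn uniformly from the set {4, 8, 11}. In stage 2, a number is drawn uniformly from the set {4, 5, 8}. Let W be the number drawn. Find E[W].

20/3

E[W | stage 1] = (4+8+11)/3 = 23/3.
E[W | stage 2] = (4+5+8)/3 = 17/3.
E[W] = (1/2)·(23/3) + (1/2)·(17/3) = 20/3.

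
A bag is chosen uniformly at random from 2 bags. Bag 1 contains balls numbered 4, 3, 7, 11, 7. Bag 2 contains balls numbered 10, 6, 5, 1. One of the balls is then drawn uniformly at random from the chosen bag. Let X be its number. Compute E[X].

E[X | bag 1] = (4+3+7+11+7)/5 = 32/5.
E[X | bag 2] = (10+6+5+1)/4 = 11/2.
By the law of total expectation,
E[X] = (1/2)·(32/5) + (1/2)·(11/2) = 119/20.

119/20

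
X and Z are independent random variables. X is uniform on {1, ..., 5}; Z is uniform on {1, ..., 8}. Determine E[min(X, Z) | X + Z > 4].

93/34

P(X + Z > 4) = 17/20.
Summing min(X,Z)·P(x,y) over outcomes with X + Z > 4 gives 93/40.
E[min(X, Z) | X + Z > 4] = (93/40) / (17/20) = 93/34.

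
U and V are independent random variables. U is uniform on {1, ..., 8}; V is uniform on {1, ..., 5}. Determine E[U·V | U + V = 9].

Outcomes with U + V = 9: (4,5), (5,4), (6,3), (7,2), (8,1), each with probability 1/40.
E[U·V | U + V = 9] = (20 + 20 + 18 + 14 + 8) / 5 = 16.

16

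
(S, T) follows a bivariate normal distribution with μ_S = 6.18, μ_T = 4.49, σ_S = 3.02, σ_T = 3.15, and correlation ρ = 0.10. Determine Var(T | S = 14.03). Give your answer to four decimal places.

Var(T | S=x) = (1 − ρ²)·σ_T².
Var(T | S=14.03) = (3.15)²·(1 − (0.10)²) = 9.9225·0.99 = 9.8233.

9.8233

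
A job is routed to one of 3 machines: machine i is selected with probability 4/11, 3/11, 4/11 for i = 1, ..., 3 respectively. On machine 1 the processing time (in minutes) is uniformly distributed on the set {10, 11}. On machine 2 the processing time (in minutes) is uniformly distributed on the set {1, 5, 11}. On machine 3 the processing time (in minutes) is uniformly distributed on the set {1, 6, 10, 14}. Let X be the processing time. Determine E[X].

E[X | machine 1] = (10+11)/2 = 21/2.
E[X | machine 2] = (1+5+11)/3 = 17/3.
E[X | machine 3] = (1+6+10+14)/4 = 31/4.
By the law of total expectation,
E[X] = (4/11)·(21/2) + (3/11)·(17/3) + (4/11)·(31/4) = 90/11.

90/11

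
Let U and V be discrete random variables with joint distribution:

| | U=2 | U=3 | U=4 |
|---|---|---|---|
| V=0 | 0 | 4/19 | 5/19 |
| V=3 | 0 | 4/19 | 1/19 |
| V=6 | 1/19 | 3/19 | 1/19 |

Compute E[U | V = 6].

3

P(V = 6) = 5/19.
Σ U·P over the event = 2·(1/19) + 3·(3/19) + 4·(1/19) = 15/19.
E[U | V = 6] = (15/19) / (5/19) = 3.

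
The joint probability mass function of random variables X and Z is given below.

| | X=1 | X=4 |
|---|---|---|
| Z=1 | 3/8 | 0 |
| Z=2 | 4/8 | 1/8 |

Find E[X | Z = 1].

1

P(Z = 1) = 3/8.
Summing X·P(X=x,Z=y) over the conditioning event gives 3/8.
E[X | Z = 1] = (3/8) / (3/8) = 1.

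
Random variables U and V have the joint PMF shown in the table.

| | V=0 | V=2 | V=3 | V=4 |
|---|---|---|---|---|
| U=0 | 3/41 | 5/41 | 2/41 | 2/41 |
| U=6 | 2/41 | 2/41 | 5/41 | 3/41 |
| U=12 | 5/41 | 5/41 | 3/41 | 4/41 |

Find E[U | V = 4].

P(V = 4) = 9/41.
Σ U·P over the event = 0·(2/41) + 6·(3/41) + 12·(4/41) = 66/41.
E[U | V = 4] = (66/41) / (9/41) = 22/3.

22/3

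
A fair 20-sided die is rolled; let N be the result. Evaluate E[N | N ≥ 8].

P(N ≥ 8) = 13/20.
E[N | N ≥ 8] = (91/10) / (13/20) = 14.

14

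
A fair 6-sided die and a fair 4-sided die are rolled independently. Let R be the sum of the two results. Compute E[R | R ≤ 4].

10/3

P(R ≤ 4) = 1/4.
Σ over the event: 2·1/24 + 3·1/12 + 4·1/8 = 5/6.
E[R | R ≤ 4] = (5/6) / (1/4) = 10/3.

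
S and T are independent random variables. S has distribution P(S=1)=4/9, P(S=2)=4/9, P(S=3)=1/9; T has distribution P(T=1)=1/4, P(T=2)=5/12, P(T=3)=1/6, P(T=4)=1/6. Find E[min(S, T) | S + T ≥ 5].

P(S + T ≥ 5) = 11/36.
Summing min(S,T)·P(x,y) over outcomes with S + T ≥ 5 gives 31/54.
E[min(S, T) | S + T ≥ 5] = (31/54) / (11/36) = 62/33.

62/33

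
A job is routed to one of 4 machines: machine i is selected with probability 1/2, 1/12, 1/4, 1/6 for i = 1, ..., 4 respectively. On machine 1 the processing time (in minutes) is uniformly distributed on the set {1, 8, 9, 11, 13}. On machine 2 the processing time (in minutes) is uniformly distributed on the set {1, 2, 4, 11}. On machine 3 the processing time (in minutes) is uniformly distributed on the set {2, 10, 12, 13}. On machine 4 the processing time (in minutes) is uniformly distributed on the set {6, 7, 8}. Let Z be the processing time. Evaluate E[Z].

E[Z | machine 1] = (1+8+9+11+13)/5 = 42/5.
E[Z | machine 2] = (1+2+4+11)/4 = 9/2.
E[Z | machine 3] = (2+10+12+13)/4 = 37/4.
E[Z | machine 4] = (6+7+8)/3 = 7.
E[Z] = (1/2)·(42/5) + (1/12)·(9/2) + (1/4)·(37/4) + (1/6)·(7) = 1933/240.

1933/240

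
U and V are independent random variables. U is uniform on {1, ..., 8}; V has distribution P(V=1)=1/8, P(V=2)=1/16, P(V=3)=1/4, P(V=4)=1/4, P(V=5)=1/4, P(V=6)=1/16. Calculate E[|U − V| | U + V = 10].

16/7

P(U + V = 10) = 7/64.
Summing |U−V|·P(x,y) over outcomes with U + V = 10 gives 1/4.
E[|U − V| | U + V = 10] = (1/4) / (7/64) = 16/7.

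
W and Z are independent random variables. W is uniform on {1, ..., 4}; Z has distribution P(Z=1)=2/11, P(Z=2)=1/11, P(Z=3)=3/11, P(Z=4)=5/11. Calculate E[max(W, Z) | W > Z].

37/11

P(W > Z) = 1/4.
Summing max(W,Z)·P(x,y) over outcomes with W > Z gives 37/44.
E[max(W, Z) | W > Z] = (37/44) / (1/4) = 37/11.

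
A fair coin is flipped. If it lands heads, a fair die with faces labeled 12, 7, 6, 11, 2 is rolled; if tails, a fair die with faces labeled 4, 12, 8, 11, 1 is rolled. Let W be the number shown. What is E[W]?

E[W | heads] = (12+7+6+11+2)/5 = 38/5.
E[W | tails] = (4+12+8+11+1)/5 = 36/5.
By the law of total expectation,
E[W] = (1/2)·(38/5) + (1/2)·(36/5) = 37/5.

37/5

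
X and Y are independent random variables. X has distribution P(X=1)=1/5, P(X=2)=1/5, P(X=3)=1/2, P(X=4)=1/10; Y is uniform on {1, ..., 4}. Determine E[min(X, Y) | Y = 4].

5/2

P(Y = 4) = 1/4.
Summing min(X,Y)·P(x,y) over outcomes with Y = 4 gives 5/8.
E[min(X, Y) | Y = 4] = (5/8) / (1/4) = 5/2.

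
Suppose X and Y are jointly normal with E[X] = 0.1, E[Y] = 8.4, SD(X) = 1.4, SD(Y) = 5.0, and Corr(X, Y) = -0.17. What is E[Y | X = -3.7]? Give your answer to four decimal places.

10.7071

The regression of Y on X has slope ρ·σ_Y/σ_X and passes through (μ_X, μ_Y).
E[Y | X=-3.7] = 8.4 + (-0.17)·(5.0/1.4)·(-3.7 − (0.1)) = 8.4 + (-0.60714)·(-3.8) = 10.7071.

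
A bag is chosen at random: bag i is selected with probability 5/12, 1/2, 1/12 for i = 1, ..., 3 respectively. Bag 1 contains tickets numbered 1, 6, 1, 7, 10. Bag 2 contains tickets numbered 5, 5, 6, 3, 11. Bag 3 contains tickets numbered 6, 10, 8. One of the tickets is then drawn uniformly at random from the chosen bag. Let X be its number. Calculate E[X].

23/4

E[X | bag 1] = (1+6+1+7+10)/5 = 5.
E[X | bag 2] = (5+5+6+3+11)/5 = 6.
E[X | bag 3] = (6+10+8)/3 = 8.
By the law of total expectation,
E[X] = (5/12)·(5) + (1/2)·(6) + (1/12)·(8) = 23/4.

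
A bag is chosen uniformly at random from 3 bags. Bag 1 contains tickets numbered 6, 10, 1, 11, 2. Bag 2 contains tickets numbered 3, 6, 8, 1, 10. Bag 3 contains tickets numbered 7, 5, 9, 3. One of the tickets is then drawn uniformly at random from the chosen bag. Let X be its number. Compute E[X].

88/15

E[X | bag 1] = (6+10+1+11+2)/5 = 6.
E[X | bag 2] = (3+6+8+1+10)/5 = 28/5.
E[X | bag 3] = (7+5+9+3)/4 = 6.
E[X] = (1/3)·(6) + (1/3)·(28/5) + (1/3)·(6) = 88/15.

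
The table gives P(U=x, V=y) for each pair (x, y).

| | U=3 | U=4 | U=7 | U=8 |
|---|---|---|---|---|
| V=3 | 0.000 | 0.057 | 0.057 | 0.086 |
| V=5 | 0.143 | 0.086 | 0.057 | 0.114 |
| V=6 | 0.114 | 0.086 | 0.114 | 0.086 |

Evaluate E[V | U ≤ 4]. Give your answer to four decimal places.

P(U ≤ 4) = 0.486.
Σ V·P over the event = 5·(0.143) + 6·(0.114) + 3·(0.057) + 5·(0.086) + 6·(0.086) = 2.516.
E[V | U ≤ 4] = (2.516) / (0.486) = 5.1770.

5.1770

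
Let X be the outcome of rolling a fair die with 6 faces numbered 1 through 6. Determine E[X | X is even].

4

Given X is even, X is equally likely to be any of {2, 4, 6}.
E[X | X is even] = (2 + 4 + 6) / 3 = 4.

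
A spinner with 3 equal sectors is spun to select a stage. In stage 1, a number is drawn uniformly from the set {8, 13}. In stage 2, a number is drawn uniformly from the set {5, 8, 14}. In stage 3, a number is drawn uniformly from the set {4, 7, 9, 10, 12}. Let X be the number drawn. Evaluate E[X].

93/10

E[X | stage 1] = (8+13)/2 = 21/2.
E[X | stage 2] = (5+8+14)/3 = 9.
E[X | stage 3] = (4+7+9+10+12)/5 = 42/5.
By the law of total expectation,
E[X] = (1/3)·(21/2) + (1/3)·(9) + (1/3)·(42/5) = 93/10.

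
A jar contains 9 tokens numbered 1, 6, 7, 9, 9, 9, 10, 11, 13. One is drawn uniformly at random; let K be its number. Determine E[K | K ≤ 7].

P(K ≤ 7) = 1/3.
Σ over the event: 1·1/9 + 6·1/9 + 7·1/9 = 14/9.
E[K | K ≤ 7] = (14/9) / (1/3) = 14/3.

14/3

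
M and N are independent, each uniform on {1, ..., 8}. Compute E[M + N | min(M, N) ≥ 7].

15

Outcomes with min(M, N) ≥ 7: (7,7), (7,8), (8,7), (8,8), each with probability 1/64.
E[M + N | min(M, N) ≥ 7] = (14 + 15 + 15 + 16) / 4 = 15.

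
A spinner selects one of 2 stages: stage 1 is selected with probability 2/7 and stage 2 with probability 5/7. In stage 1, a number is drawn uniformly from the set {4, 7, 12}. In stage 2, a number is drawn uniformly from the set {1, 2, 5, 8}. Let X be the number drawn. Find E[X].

106/21

E[X | stage 1] = (4+7+12)/3 = 23/3.
E[X | stage 2] = (1+2+5+8)/4 = 4.
By the law of total expectation,
E[X] = (2/7)·(23/3) + (5/7)·(4) = 106/21.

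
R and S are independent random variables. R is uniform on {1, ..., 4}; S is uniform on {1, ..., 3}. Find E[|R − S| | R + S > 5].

Outcomes with R + S > 5: (3,3), (4,2), (4,3), each with probability 1/12.
E[|R − S| | R + S > 5] = (0 + 2 + 1) / 3 = 1.

1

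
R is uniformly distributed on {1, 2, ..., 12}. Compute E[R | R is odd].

Given R is odd, R is equally likely to be any of {1, 3, 5, 7, 9, 11}.
E[R | R is odd] = (1 + 3 + 5 + 7 + 9 + 11) / 6 = 6.

6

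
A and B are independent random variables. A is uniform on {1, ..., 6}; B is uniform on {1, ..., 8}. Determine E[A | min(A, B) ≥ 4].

P(min(A, B) ≥ 4) = 5/16.
Summing A·P(x,y) over outcomes with min(A, B) ≥ 4 gives 25/16.
E[A | min(A, B) ≥ 4] = (25/16) / (5/16) = 5.

5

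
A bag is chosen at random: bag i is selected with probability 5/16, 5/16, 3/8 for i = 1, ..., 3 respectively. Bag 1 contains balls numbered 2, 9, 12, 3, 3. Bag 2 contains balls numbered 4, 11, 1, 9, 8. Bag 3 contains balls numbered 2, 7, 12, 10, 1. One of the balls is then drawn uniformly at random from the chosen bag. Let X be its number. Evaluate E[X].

E[X | bag 1] = (2+9+12+3+3)/5 = 29/5.
E[X | bag 2] = (4+11+1+9+8)/5 = 33/5.
E[X | bag 3] = (2+7+12+10+1)/5 = 32/5.
E[X] = (5/16)·(29/5) + (5/16)·(33/5) + (3/8)·(32/5) = 251/40.

251/40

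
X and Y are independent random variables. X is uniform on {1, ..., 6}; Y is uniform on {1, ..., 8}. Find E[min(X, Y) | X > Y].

7/3

P(X > Y) = 5/16.
Summing min(X,Y)·P(x,y) over outcomes with X > Y gives 35/48.
E[min(X, Y) | X > Y] = (35/48) / (5/16) = 7/3.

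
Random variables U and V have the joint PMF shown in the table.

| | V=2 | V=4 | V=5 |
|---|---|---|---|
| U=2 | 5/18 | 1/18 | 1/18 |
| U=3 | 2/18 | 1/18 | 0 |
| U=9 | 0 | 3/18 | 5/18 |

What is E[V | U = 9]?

37/8

P(U = 9) = 4/9.
Σ V·P over the event = 4·(3/18) + 5·(5/18) = 37/18.
E[V | U = 9] = (37/18) / (4/9) = 37/8.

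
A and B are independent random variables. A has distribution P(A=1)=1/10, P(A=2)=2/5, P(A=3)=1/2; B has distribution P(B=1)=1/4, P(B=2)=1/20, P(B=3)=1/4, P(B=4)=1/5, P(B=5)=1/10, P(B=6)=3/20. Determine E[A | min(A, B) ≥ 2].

P(min(A, B) ≥ 2) = 27/40.
Summing A·P(x,y) over outcomes with min(A, B) ≥ 2 gives 69/40.
E[A | min(A, B) ≥ 2] = (69/40) / (27/40) = 23/9.

23/9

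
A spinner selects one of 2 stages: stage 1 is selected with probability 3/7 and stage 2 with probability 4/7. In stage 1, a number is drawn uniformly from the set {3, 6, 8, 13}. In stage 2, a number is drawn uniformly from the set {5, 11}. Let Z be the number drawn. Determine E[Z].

E[Z | stage 1] = (3+6+8+13)/4 = 15/2.
E[Z | stage 2] = (5+11)/2 = 8.
By the law of total expectation,
E[Z] = (3/7)·(15/2) + (4/7)·(8) = 109/14.

109/14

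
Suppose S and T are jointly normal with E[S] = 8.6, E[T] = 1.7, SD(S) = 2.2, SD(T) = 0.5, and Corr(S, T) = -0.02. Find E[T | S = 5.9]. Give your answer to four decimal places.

E[T | S=x] = μ_T + ρ(σ_T/σ_S)(x − μ_S) for jointly normal variables.
E[T | S=5.9] = 1.7 + (-0.02)·(0.5/2.2)·(5.9 − (8.6)) = 1.7 + (-0.0045455)·(-2.7) = 1.7123.

1.7123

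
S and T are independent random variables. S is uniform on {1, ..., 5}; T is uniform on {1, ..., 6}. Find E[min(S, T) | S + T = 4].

Outcomes with S + T = 4: (1,3), (2,2), (3,1), each with probability 1/30.
E[min(S, T) | S + T = 4] = (1 + 2 + 1) / 3 = 4/3.

4/3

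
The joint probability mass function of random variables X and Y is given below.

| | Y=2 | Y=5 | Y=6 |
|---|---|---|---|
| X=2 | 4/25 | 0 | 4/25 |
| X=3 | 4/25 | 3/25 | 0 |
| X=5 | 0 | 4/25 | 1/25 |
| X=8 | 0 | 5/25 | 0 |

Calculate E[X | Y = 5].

P(Y = 5) = 12/25.
Σ X·P over the event = 3·(3/25) + 5·(4/25) + 8·(5/25) = 69/25.
E[X | Y = 5] = (69/25) / (12/25) = 23/4.

23/4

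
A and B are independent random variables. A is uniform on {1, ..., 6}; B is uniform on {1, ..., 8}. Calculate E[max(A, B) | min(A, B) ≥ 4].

94/15

P(min(A, B) ≥ 4) = 5/16.
Summing max(A,B)·P(x,y) over outcomes with min(A, B) ≥ 4 gives 47/24.
E[max(A, B) | min(A, B) ≥ 4] = (47/24) / (5/16) = 94/15.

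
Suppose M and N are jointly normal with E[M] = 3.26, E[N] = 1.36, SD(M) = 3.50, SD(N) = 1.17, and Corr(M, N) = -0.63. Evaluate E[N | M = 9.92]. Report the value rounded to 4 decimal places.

-0.0426

E[N | M=x] = μ_N + ρ(σ_N/σ_M)(x − μ_M) for jointly normal variables.
E[N | M=9.92] = 1.36 + (-0.63)·(1.17/3.50)·(9.92 − (3.26)) = 1.36 + (-0.2106)·(6.66) = -0.0426.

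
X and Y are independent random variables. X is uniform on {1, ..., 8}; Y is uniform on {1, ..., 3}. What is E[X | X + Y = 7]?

Outcomes with X + Y = 7: (4,3), (5,2), (6,1), each with probability 1/24.
E[X | X + Y = 7] = (4 + 5 + 6) / 3 = 5.

5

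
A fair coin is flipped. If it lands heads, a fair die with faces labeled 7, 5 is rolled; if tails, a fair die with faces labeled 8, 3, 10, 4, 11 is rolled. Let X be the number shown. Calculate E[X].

E[X | heads] = (7+5)/2 = 6.
E[X | tails] = (8+3+10+4+11)/5 = 36/5.
By the law of total expectation,
E[X] = (1/2)·(6) + (1/2)·(36/5) = 33/5.

33/5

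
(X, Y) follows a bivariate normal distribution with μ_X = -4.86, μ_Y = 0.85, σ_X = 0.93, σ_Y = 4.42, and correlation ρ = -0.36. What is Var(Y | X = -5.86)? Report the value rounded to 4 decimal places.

For a bivariate normal, Var(Y | X=x) = σ_Y²(1 − ρ²).
Var(Y | X=-5.86) = (4.42)²·(1 − (-0.36)²) = 19.5364·0.8704 = 17.0045.

17.0045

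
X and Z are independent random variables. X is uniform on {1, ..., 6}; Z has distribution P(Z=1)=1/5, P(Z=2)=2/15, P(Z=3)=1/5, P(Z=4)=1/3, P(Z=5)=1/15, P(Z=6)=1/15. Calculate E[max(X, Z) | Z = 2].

11/3

P(Z = 2) = 2/15.
Summing max(X,Z)·P(x,y) over outcomes with Z = 2 gives 22/45.
E[max(X, Z) | Z = 2] = (22/45) / (2/15) = 11/3.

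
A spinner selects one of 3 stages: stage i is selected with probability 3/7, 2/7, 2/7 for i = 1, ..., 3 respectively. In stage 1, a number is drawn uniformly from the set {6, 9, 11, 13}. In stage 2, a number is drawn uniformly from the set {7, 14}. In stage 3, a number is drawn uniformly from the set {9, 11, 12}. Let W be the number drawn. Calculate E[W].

859/84

E[W | stage 1] = (6+9+11+13)/4 = 39/4.
E[W | stage 2] = (7+14)/2 = 21/2.
E[W | stage 3] = (9+11+12)/3 = 32/3.
By the law of total expectation,
E[W] = (3/7)·(39/4) + (2/7)·(21/2) + (2/7)·(32/3) = 859/84.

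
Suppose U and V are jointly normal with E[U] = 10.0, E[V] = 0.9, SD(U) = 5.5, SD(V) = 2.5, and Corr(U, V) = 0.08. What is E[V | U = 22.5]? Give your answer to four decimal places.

The regression of V on U has slope ρ·σ_V/σ_U and passes through (μ_U, μ_V).
E[V | U=22.5] = 0.9 + (0.08)·(2.5/5.5)·(22.5 − (10.0)) = 0.9 + (0.0363636)·(12.5) = 1.3545.

1.3545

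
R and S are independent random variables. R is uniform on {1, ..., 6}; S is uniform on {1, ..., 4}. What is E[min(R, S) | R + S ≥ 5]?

43/18

P(R + S ≥ 5) = 3/4.
Summing min(R,S)·P(x,y) over outcomes with R + S ≥ 5 gives 43/24.
E[min(R, S) | R + S ≥ 5] = (43/24) / (3/4) = 43/18.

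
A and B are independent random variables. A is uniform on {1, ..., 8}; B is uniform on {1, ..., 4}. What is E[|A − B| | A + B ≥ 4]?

P(A + B ≥ 4) = 29/32.
Summing |A−B|·P(x,y) over outcomes with A + B ≥ 4 gives 41/16.
E[|A − B| | A + B ≥ 4] = (41/16) / (29/32) = 82/29.

82/29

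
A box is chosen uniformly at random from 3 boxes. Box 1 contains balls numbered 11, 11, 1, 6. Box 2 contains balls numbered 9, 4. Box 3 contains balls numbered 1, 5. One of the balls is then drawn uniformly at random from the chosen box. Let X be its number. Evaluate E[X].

67/12

E[X | box 1] = (11+11+1+6)/4 = 29/4.
E[X | box 2] = (9+4)/2 = 13/2.
E[X | box 3] = (1+5)/2 = 3.
E[X] = (1/3)·(29/4) + (1/3)·(13/2) + (1/3)·(3) = 67/12.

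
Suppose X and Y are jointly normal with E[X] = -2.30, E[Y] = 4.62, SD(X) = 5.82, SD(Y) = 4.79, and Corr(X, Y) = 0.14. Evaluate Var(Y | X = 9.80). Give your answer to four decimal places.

22.4944

The conditional variance in a bivariate normal is σ_Y²(1 − ρ²), independent of x.
Var(Y | X=9.80) = (4.79)²·(1 − (0.14)²) = 22.9441·0.9804 = 22.4944.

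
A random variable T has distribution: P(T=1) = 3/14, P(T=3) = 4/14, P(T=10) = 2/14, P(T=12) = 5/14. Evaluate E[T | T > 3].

80/7

P(T > 3) = 1/2.
Σ over the event: 10·1/7 + 12·5/14 = 40/7.
E[T | T > 3] = (40/7) / (1/2) = 80/7.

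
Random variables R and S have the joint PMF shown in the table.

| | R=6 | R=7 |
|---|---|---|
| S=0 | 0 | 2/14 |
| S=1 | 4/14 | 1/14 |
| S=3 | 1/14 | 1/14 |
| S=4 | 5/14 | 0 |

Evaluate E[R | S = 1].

P(S = 1) = 5/14.
Σ R·P over the event = 6·(4/14) + 7·(1/14) = 31/14.
E[R | S = 1] = (31/14) / (5/14) = 31/5.

31/5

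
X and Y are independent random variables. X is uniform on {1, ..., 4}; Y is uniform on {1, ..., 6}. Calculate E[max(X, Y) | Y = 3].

Outcomes with Y = 3: (1,3), (2,3), (3,3), (4,3), each with probability 1/24.
E[max(X, Y) | Y = 3] = (3 + 3 + 3 + 4) / 4 = 13/4.

13/4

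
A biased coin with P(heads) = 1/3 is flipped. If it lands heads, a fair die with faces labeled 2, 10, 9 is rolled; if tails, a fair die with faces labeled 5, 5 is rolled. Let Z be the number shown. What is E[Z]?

17/3

E[Z | heads] = (2+10+9)/3 = 7.
E[Z | tails] = (5+5)/2 = 5.
By the law of total expectation,
E[Z] = (1/3)·(7) + (2/3)·(5) = 17/3.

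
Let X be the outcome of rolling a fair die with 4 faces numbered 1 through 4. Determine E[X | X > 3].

Given X > 3, X is equally likely to be any of {4}.
E[X | X > 3] = (4) / 1 = 4.

4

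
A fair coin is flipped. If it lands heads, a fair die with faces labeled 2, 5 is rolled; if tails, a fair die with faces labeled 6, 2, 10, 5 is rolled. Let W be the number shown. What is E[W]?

37/8

E[W | heads] = (2+5)/2 = 7/2.
E[W | tails] = (6+2+10+5)/4 = 23/4.
By the law of total expectation,
E[W] = (1/2)·(7/2) + (1/2)·(23/4) = 37/8.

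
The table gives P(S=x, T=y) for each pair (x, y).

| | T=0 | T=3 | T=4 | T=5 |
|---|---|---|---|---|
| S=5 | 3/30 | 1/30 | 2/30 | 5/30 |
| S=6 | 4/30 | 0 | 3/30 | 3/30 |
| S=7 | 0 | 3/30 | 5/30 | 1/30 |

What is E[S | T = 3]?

P(T = 3) = 2/15.
Σ S·P over the event = 5·(1/30) + 7·(3/30) = 13/15.
E[S | T = 3] = (13/15) / (2/15) = 13/2.

13/2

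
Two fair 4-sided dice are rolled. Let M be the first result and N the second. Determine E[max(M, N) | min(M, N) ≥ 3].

15/4

P(min(M, N) ≥ 3) = 1/4.
Summing max(M,N)·P(x,y) over outcomes with min(M, N) ≥ 3 gives 15/16.
E[max(M, N) | min(M, N) ≥ 3] = (15/16) / (1/4) = 15/4.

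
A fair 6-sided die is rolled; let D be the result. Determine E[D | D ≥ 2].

4

Given D ≥ 2, D is equally likely to be any of {2, 3, 4, 5, 6}.
E[D | D ≥ 2] = (2 + 3 + 4 + 5 + 6) / 5 = 4.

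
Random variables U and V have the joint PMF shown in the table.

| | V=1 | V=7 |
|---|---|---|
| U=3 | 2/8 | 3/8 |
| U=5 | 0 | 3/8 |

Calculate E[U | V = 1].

3

P(V = 1) = 1/4.
Σ U·P over the event = 3·(2/8) = 3/4.
E[U | V = 1] = (3/4) / (1/4) = 3.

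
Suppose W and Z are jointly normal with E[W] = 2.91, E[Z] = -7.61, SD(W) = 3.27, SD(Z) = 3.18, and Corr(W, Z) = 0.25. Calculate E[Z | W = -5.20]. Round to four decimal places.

-9.5817

For a bivariate normal, E[Z | W=x] = μ_Z + ρ·(σ_Z/σ_W)·(x − μ_W).
E[Z | W=-5.20] = -7.61 + (0.25)·(3.18/3.27)·(-5.20 − (2.91)) = -7.61 + (0.24312)·(-8.11) = -9.5817.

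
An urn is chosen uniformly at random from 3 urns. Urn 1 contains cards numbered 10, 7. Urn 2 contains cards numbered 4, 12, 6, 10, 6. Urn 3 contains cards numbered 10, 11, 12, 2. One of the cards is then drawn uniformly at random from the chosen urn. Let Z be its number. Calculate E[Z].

E[Z | urn 1] = (10+7)/2 = 17/2.
E[Z | urn 2] = (4+12+6+10+6)/5 = 38/5.
E[Z | urn 3] = (10+11+12+2)/4 = 35/4.
By the law of total expectation,
E[Z] = (1/3)·(17/2) + (1/3)·(38/5) + (1/3)·(35/4) = 497/60.

497/60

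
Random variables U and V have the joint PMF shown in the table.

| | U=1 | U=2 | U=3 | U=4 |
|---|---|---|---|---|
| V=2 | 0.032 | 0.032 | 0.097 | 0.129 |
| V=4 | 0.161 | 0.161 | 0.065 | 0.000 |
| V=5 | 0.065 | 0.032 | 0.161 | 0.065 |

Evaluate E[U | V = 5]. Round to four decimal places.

P(V = 5) = 0.323.
Σ U·P over the event = 1·(0.065) + 2·(0.032) + 3·(0.161) + 4·(0.065) = 0.872.
E[U | V = 5] = (0.872) / (0.323) = 2.6997.

2.6997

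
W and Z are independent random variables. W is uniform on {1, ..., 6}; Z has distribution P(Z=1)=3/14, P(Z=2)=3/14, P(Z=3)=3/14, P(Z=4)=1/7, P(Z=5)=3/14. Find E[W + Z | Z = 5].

17/2

P(Z = 5) = 3/14.
Summing (W+Z)·P(x,y) over outcomes with Z = 5 gives 51/28.
E[W + Z | Z = 5] = (51/28) / (3/14) = 17/2.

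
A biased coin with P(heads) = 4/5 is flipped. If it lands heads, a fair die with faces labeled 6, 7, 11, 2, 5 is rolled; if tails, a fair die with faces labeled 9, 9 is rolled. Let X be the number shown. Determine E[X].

169/25

E[X | heads] = (6+7+11+2+5)/5 = 31/5.
E[X | tails] = (9+9)/2 = 9.
By the law of total expectation,
E[X] = (4/5)·(31/5) + (1/5)·(9) = 169/25.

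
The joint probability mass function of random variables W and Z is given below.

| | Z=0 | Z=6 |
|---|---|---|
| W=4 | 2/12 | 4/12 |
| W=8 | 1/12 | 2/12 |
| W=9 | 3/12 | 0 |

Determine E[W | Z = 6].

16/3

P(Z = 6) = 1/2.
Summing W·P(W=x,Z=y) over the conditioning event gives 8/3.
E[W | Z = 6] = (8/3) / (1/2) = 16/3.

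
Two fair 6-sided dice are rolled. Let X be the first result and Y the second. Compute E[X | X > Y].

14/3

P(X > Y) = 5/12.
Summing X·P(x,y) over outcomes with X > Y gives 35/18.
E[X | X > Y] = (35/18) / (5/12) = 14/3.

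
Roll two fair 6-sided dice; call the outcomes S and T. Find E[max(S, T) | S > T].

14/3

P(S > T) = 5/12.
Summing max(S,T)·P(x,y) over outcomes with S > T gives 35/18.
E[max(S, T) | S > T] = (35/18) / (5/12) = 14/3.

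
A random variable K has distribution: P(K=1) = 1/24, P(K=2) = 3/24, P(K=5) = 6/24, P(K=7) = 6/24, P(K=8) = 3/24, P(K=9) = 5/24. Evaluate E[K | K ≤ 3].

P(K ≤ 3) = 1/6.
Σ over the event: 1·1/24 + 2·1/8 = 7/24.
E[K | K ≤ 3] = (7/24) / (1/6) = 7/4.

7/4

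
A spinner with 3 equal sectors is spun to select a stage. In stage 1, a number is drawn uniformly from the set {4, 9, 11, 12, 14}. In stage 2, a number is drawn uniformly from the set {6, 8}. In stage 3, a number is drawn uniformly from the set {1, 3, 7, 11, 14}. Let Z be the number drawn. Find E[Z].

E[Z | stage 1] = (4+9+11+12+14)/5 = 10.
E[Z | stage 2] = (6+8)/2 = 7.
E[Z | stage 3] = (1+3+7+11+14)/5 = 36/5.
By the law of total expectation,
E[Z] = (1/3)·(10) + (1/3)·(7) + (1/3)·(36/5) = 121/15.

121/15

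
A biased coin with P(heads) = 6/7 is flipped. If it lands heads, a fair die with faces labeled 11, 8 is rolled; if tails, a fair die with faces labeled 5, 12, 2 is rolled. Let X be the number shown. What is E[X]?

E[X | heads] = (11+8)/2 = 19/2.
E[X | tails] = (5+12+2)/3 = 19/3.
By the law of total expectation,
E[X] = (6/7)·(19/2) + (1/7)·(19/3) = 190/21.

190/21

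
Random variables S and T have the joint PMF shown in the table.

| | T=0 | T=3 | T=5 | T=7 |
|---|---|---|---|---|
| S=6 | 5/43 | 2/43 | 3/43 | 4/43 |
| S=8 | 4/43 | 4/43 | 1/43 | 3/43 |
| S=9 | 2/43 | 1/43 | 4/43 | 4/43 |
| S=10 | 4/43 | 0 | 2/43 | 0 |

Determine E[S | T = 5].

P(T = 5) = 10/43.
Σ S·P over the event = 6·(3/43) + 8·(1/43) + 9·(4/43) + 10·(2/43) = 82/43.
E[S | T = 5] = (82/43) / (10/43) = 41/5.

41/5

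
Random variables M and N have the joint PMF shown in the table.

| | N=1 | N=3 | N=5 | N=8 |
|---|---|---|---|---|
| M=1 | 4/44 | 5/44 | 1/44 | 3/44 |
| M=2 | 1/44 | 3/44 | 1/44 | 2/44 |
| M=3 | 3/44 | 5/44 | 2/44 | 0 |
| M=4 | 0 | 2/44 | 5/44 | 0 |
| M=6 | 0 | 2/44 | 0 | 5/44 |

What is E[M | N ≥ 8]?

37/10

P(N ≥ 8) = 5/22.
Summing M·P(M=x,N=y) over the conditioning event gives 37/44.
E[M | N ≥ 8] = (37/44) / (5/22) = 37/10.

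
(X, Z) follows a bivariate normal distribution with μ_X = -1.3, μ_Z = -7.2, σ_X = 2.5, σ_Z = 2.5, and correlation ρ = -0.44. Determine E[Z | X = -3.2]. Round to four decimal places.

-6.3640

The regression of Z on X has slope ρ·σ_Z/σ_X and passes through (μ_X, μ_Z).
E[Z | X=-3.2] = -7.2 + (-0.44)·(2.5/2.5)·(-3.2 − (-1.3)) = -7.2 + (-0.44)·(-1.9) = -6.3640.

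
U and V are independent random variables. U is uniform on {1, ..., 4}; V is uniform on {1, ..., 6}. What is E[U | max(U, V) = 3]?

12/5

Outcomes with max(U, V) = 3: (1,3), (2,3), (3,1), (3,2), (3,3), each with probability 1/24.
E[U | max(U, V) = 3] = (1 + 2 + 3 + 3 + 3) / 5 = 12/5.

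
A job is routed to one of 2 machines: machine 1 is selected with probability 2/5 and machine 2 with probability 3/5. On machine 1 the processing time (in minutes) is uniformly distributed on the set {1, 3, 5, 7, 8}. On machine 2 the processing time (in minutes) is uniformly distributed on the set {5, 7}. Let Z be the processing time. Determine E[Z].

138/25

E[Z | machine 1] = (1+3+5+7+8)/5 = 24/5.
E[Z | machine 2] = (5+7)/2 = 6.
E[Z] = (2/5)·(24/5) + (3/5)·(6) = 138/25.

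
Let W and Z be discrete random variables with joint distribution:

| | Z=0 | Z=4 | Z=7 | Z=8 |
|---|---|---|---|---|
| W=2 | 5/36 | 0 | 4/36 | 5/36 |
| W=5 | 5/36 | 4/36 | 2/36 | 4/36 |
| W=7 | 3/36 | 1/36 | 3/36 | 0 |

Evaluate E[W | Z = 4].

P(Z = 4) = 5/36.
Σ W·P over the event = 5·(4/36) + 7·(1/36) = 3/4.
E[W | Z = 4] = (3/4) / (5/36) = 27/5.

27/5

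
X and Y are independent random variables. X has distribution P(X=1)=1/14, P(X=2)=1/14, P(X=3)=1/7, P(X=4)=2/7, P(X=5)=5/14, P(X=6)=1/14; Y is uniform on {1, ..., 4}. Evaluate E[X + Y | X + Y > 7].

P(X + Y > 7) = 17/56.
Summing (X+Y)·P(x,y) over outcomes with X + Y > 7 gives 18/7.
E[X + Y | X + Y > 7] = (18/7) / (17/56) = 144/17.

144/17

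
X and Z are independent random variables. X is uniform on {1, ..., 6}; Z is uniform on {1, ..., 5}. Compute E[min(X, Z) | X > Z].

P(X > Z) = 1/2.
Summing min(X,Z)·P(x,y) over outcomes with X > Z gives 7/6.
E[min(X, Z) | X > Z] = (7/6) / (1/2) = 7/3.

7/3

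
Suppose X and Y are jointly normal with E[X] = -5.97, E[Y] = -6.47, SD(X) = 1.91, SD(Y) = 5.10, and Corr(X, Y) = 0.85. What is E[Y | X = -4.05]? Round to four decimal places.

-2.1123

E[Y | X=x] = μ_Y + ρ(σ_Y/σ_X)(x − μ_X) for jointly normal variables.
E[Y | X=-4.05] = -6.47 + (0.85)·(5.10/1.91)·(-4.05 − (-5.97)) = -6.47 + (2.26963)·(1.92) = -2.1123.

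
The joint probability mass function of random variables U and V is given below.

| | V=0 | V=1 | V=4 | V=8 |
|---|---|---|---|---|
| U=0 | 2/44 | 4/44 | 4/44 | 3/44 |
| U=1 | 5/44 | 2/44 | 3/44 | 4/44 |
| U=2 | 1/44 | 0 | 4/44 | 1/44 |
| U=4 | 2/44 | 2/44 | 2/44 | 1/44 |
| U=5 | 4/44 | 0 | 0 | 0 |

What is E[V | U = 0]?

44/13

P(U = 0) = 13/44.
Summing V·P(U=x,V=y) over the conditioning event gives 1.
E[V | U = 0] = (1) / (13/44) = 44/13.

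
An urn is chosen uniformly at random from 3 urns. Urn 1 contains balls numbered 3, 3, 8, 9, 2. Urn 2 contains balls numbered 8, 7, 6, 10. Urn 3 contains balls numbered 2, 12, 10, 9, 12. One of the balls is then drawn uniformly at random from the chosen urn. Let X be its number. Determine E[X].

E[X | urn 1] = (3+3+8+9+2)/5 = 5.
E[X | urn 2] = (8+7+6+10)/4 = 31/4.
E[X | urn 3] = (2+12+10+9+12)/5 = 9.
E[X] = (1/3)·(5) + (1/3)·(31/4) + (1/3)·(9) = 29/4.

29/4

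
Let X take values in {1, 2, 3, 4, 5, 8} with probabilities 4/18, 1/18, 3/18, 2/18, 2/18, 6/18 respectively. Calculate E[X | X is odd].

P(X is odd) = 1/2.
Σ over the event: 1·2/9 + 3·1/6 + 5·1/9 = 23/18.
E[X | X is odd] = (23/18) / (1/2) = 23/9.

23/9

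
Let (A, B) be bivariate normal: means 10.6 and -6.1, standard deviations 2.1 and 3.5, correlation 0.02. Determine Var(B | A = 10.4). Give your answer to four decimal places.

12.2451

For a bivariate normal, Var(B | A=x) = σ_B²(1 − ρ²).
Var(B | A=10.4) = (3.5)²·(1 − (0.02)²) = 12.25·0.9996 = 12.2451.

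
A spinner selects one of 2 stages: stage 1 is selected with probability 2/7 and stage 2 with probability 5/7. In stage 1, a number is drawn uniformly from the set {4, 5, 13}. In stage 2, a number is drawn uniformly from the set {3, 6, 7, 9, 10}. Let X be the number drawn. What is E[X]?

149/21

E[X | stage 1] = (4+5+13)/3 = 22/3.
E[X | stage 2] = (3+6+7+9+10)/5 = 7.
E[X] = (2/7)·(22/3) + (5/7)·(7) = 149/21.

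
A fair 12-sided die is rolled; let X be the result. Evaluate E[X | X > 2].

Given X > 2, X is equally likely to be any of {3, 4, 5, 6, 7, 8, 9, 10, 11, 12}.
E[X | X > 2] = (3 + 4 + 5 + 6 + 7 + 8 + 9 + 10 + 11 + 12) / 10 = 15/2.

15/2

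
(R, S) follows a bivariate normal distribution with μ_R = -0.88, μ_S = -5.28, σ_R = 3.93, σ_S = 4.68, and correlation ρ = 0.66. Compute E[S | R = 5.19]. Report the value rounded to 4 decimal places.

-0.5093

The regression of S on R has slope ρ·σ_S/σ_R and passes through (μ_R, μ_S).
E[S | R=5.19] = -5.28 + (0.66)·(4.68/3.93)·(5.19 − (-0.88)) = -5.28 + (0.78595)·(6.07) = -0.5093.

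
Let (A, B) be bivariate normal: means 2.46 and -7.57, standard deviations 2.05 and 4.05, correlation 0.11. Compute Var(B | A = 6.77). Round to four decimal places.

16.2040

The conditional variance in a bivariate normal is σ_B²(1 − ρ²), independent of x.
Var(B | A=6.77) = (4.05)²·(1 − (0.11)²) = 16.4025·0.9879 = 16.2040.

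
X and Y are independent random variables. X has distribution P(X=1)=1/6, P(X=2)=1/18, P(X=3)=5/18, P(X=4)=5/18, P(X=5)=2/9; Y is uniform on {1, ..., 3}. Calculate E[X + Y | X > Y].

111/19

P(X > Y) = 19/27.
Summing (X+Y)·P(x,y) over outcomes with X > Y gives 37/9.
E[X + Y | X > Y] = (37/9) / (19/27) = 111/19.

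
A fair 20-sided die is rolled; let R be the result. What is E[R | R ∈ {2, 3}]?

5/2

P(R ∈ {2, 3}) = 1/10.
Σ over the event: 2·1/20 + 3·1/20 = 1/4.
E[R | R ∈ {2, 3}] = (1/4) / (1/10) = 5/2.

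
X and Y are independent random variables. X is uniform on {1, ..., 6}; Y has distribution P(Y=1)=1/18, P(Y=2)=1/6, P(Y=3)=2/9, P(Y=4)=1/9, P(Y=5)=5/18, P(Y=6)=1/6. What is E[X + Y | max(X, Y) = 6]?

P(max(X, Y) = 6) = 11/36.
Summing (X+Y)·P(x,y) over outcomes with max(X, Y) = 6 gives 313/108.
E[X + Y | max(X, Y) = 6] = (313/108) / (11/36) = 313/33.

313/33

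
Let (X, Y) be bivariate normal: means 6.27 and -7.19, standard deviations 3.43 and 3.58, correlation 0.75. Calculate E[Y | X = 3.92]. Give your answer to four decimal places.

E[Y | X=x] = μ_Y + ρ(σ_Y/σ_X)(x − μ_X) for jointly normal variables.
E[Y | X=3.92] = -7.19 + (0.75)·(3.58/3.43)·(3.92 − (6.27)) = -7.19 + (0.7828)·(-2.35) = -9.0296.

-9.0296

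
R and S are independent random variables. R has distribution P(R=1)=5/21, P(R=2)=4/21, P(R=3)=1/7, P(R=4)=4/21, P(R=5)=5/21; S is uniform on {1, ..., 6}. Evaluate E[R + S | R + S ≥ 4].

391/56

P(R + S ≥ 4) = 8/9.
Summing (R+S)·P(x,y) over outcomes with R + S ≥ 4 gives 391/63.
E[R + S | R + S ≥ 4] = (391/63) / (8/9) = 391/56.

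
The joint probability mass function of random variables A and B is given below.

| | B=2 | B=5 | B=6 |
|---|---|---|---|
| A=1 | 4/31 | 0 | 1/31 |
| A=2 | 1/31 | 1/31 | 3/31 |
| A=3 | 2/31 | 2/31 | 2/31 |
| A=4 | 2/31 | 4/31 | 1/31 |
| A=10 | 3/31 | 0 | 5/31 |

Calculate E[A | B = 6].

67/12

P(B = 6) = 12/31.
Summing A·P(A=x,B=y) over the conditioning event gives 67/31.
E[A | B = 6] = (67/31) / (12/31) = 67/12.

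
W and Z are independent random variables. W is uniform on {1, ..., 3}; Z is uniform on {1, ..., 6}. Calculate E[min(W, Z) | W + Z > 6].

7/3

P(W + Z > 6) = 1/3.
Summing min(W,Z)·P(x,y) over outcomes with W + Z > 6 gives 7/9.
E[min(W, Z) | W + Z > 6] = (7/9) / (1/3) = 7/3.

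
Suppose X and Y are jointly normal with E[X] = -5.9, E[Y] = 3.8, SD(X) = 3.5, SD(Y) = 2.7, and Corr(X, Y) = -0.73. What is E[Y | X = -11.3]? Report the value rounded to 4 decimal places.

For a bivariate normal, E[Y | X=x] = μ_Y + ρ·(σ_Y/σ_X)·(x − μ_X).
E[Y | X=-11.3] = 3.8 + (-0.73)·(2.7/3.5)·(-11.3 − (-5.9)) = 3.8 + (-0.56314)·(-5.4) = 6.8410.

6.8410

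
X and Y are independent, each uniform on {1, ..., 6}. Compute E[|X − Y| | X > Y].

7/3

P(X > Y) = 5/12.
Summing |X−Y|·P(x,y) over outcomes with X > Y gives 35/36.
E[|X − Y| | X > Y] = (35/36) / (5/12) = 7/3.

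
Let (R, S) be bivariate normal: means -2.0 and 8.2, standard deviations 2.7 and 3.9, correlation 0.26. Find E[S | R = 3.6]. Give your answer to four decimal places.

10.3031

E[S | R=x] = μ_S + ρ(σ_S/σ_R)(x − μ_R) for jointly normal variables.
E[S | R=3.6] = 8.2 + (0.26)·(3.9/2.7)·(3.6 − (-2.0)) = 8.2 + (0.37556)·(5.6) = 10.3031.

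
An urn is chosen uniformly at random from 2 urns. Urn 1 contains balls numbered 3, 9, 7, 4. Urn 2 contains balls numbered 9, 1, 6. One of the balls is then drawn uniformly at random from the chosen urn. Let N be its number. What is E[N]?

133/24

E[N | urn 1] = (3+9+7+4)/4 = 23/4.
E[N | urn 2] = (9+1+6)/3 = 16/3.
By the law of total expectation,
E[N] = (1/2)·(23/4) + (1/2)·(16/3) = 133/24.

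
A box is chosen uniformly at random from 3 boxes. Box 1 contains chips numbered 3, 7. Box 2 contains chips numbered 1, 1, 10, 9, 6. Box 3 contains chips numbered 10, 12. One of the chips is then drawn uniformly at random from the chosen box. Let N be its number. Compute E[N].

E[N | box 1] = (3+7)/2 = 5.
E[N | box 2] = (1+1+10+9+6)/5 = 27/5.
E[N | box 3] = (10+12)/2 = 11.
E[N] = (1/3)·(5) + (1/3)·(27/5) + (1/3)·(11) = 107/15.

107/15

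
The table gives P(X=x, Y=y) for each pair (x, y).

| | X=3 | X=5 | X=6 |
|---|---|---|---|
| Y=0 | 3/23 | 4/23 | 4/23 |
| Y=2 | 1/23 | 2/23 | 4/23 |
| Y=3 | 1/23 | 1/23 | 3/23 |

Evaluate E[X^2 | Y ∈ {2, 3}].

P(Y ∈ {2, 3}) = 12/23.
Σ X^2·P over the event = 9·(1/23) + 9·(1/23) + 25·(2/23) + 25·(1/23) + 36·(4/23) + 36·(3/23) = 15.
E[X^2 | Y ∈ {2, 3}] = (15) / (12/23) = 115/4.

115/4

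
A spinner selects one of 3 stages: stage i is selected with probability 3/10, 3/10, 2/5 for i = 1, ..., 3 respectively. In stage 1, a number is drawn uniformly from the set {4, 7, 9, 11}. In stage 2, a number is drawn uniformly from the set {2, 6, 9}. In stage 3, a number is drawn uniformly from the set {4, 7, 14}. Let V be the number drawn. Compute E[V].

883/120

E[V | stage 1] = (4+7+9+11)/4 = 31/4.
E[V | stage 2] = (2+6+9)/3 = 17/3.
E[V | stage 3] = (4+7+14)/3 = 25/3.
By the law of total expectation,
E[V] = (3/10)·(31/4) + (3/10)·(17/3) + (2/5)·(25/3) = 883/120.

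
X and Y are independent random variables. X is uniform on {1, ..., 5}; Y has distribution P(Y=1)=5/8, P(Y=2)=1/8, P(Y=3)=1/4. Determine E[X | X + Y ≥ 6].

P(X + Y ≥ 6) = 13/40.
Summing X·P(x,y) over outcomes with X + Y ≥ 6 gives 29/20.
E[X | X + Y ≥ 6] = (29/20) / (13/40) = 58/13.

58/13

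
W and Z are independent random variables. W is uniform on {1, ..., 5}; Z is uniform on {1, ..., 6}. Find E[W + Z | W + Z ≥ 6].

P(W + Z ≥ 6) = 2/3.
Summing (W+Z)·P(x,y) over outcomes with W + Z ≥ 6 gives 31/6.
E[W + Z | W + Z ≥ 6] = (31/6) / (2/3) = 31/4.

31/4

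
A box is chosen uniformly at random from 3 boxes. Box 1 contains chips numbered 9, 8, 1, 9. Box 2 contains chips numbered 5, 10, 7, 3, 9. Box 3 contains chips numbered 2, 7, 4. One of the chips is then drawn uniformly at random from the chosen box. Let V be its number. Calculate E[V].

E[V | box 1] = (9+8+1+9)/4 = 27/4.
E[V | box 2] = (5+10+7+3+9)/5 = 34/5.
E[V | box 3] = (2+7+4)/3 = 13/3.
By the law of total expectation,
E[V] = (1/3)·(27/4) + (1/3)·(34/5) + (1/3)·(13/3) = 1073/180.

1073/180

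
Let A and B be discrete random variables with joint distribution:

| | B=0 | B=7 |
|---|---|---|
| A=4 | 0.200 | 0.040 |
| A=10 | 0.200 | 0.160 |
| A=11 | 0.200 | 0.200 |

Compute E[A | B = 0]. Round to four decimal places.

8.3333

P(B = 0) = 0.600.
Σ A·P over the event = 4·(0.200) + 10·(0.200) + 11·(0.200) = 5.000.
E[A | B = 0] = (5.000) / (0.600) = 8.3333.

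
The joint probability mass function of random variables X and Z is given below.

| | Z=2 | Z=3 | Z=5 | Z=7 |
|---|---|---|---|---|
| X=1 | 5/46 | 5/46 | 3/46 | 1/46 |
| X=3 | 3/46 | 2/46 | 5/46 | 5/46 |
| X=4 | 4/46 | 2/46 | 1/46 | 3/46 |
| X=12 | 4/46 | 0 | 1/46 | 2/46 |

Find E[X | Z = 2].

39/8

P(Z = 2) = 8/23.
Σ X·P over the event = 1·(5/46) + 3·(3/46) + 4·(4/46) + 12·(4/46) = 39/23.
E[X | Z = 2] = (39/23) / (8/23) = 39/8.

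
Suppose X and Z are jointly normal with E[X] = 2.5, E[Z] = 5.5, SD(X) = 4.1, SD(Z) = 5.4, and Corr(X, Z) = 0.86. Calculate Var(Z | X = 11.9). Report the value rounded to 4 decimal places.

The conditional variance in a bivariate normal is σ_Z²(1 − ρ²), independent of x.
Var(Z | X=11.9) = (5.4)²·(1 − (0.86)²) = 29.16·0.2604 = 7.5933.

7.5933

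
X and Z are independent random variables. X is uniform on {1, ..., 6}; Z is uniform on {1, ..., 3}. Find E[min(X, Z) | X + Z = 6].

Outcomes with X + Z = 6: (3,3), (4,2), (5,1), each with probability 1/18.
E[min(X, Z) | X + Z = 6] = (3 + 2 + 1) / 3 = 2.

2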